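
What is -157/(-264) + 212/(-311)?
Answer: -7141/82104 ≈ -0.086975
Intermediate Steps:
-157/(-264) + 212/(-311) = -157*(-1/264) + 212*(-1/311) = 157/264 - 212/311 = -7141/82104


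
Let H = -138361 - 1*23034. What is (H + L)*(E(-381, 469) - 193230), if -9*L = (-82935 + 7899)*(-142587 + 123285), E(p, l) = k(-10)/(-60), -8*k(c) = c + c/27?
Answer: 3361732657703927/108 ≈ 3.1127e+13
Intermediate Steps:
k(c) = -7*c/54 (k(c) = -(c + c/27)/8 = -7*c/54)
E(p, l) = -7/324 (E(p, l) = -7/54*(-10)/(-60) = (35/27)*(-1/60) = -7/324)
L = -160927208 (L = -(-82935 + 7899)*(-142587 + 123285)/9 = -(-25012)*(-19302)/3 = -⅑*1448344872 = -160927208)
H = -161395 (H = -138361 - 23034 = -161395)
(H + L)*(E(-381, 469) - 193230) = (-161395 - 160927208)*(-7/324 - 193230) = -161088603*(-62606527/324) = 3361732657703927/108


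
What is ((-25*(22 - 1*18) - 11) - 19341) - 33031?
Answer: -52483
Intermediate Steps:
((-25*(22 - 1*18) - 11) - 19341) - 33031 = ((-25*(22 - 18) - 11) - 19341) - 33031 = ((-25*4 - 11) - 19341) - 33031 = ((-100 - 11) - 19341) - 33031 = (-111 - 19341) - 33031 = -19452 - 33031 = -52483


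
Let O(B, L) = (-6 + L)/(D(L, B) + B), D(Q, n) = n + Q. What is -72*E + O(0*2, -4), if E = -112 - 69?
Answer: 26069/2 ≈ 13035.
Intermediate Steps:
D(Q, n) = Q + n
E = -181
O(B, L) = (-6 + L)/(L + 2*B) (O(B, L) = (-6 + L)/((L + B) + B) = (-6 + L)/((B + L) + B) = (-6 + L)/(L + 2*B))
-72*E + O(0*2, -4) = -72*(-181) + (-6 - 4)/(-4 + 2*(0*2)) = 13032 - 10/(-4 + 2*0) = 13032 - 10/(-4 + 0) = 13032 - 10/(-4) = 13032 - 1/4*(-10) = 13032 + 5/2 = 26069/2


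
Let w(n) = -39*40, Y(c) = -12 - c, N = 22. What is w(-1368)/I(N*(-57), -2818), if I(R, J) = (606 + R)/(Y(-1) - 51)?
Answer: -4030/27 ≈ -149.26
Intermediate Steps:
I(R, J) = -303/31 - R/62 (I(R, J) = (606 + R)/((-12 - 1*(-1)) - 51) = (606 + R)/((-12 + 1) - 51) = (606 + R)/(-11 - 51) = (606 + R)/(-62) = (606 + R)*(-1/62) = -303/31 - R/62)
w(n) = -1560
w(-1368)/I(N*(-57), -2818) = -1560/(-303/31 - 11*(-57)/31) = -1560/(-303/31 - 1/62*(-1254)) = -1560/(-303/31 + 627/31) = -1560/324/31 = -1560*31/324 = -4030/27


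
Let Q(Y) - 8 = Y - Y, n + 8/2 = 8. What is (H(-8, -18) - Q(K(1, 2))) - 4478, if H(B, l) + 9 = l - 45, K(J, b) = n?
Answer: -4558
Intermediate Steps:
n = 4 (n = -4 + 8 = 4)
K(J, b) = 4
Q(Y) = 8 (Q(Y) = 8 + (Y - Y) = 8 + 0 = 8)
H(B, l) = -54 + l (H(B, l) = -9 + (l - 45) = -9 + (-45 + l) = -54 + l)
(H(-8, -18) - Q(K(1, 2))) - 4478 = ((-54 - 18) - 1*8) - 4478 = (-72 - 8) - 4478 = -80 - 4478 = -4558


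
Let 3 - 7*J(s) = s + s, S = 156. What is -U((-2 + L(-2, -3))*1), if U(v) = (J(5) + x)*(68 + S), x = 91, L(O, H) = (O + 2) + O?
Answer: -20160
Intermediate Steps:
L(O, H) = 2 + 2*O (L(O, H) = (2 + O) + O = 2 + 2*O)
J(s) = 3/7 - 2*s/7 (J(s) = 3/7 - (s + s)/7 = 3/7 - 2*s/7)
U(v) = 20160 (U(v) = ((3/7 - 2/7*5) + 91)*(68 + 156) = ((3/7 - 10/7) + 91)*224 = (-1 + 91)*224 = 90*224 = 20160)
-U((-2 + L(-2, -3))*1) = -1*20160 = -20160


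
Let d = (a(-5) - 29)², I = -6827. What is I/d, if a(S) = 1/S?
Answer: -170675/21316 ≈ -8.0069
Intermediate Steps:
d = 21316/25 (d = (1/(-5) - 29)² = (-⅕ - 29)² = (-146/5)² = 21316/25 ≈ 852.64)
I/d = -6827/21316/25 = -6827*25/21316 = -170675/21316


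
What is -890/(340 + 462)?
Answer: -445/401 ≈ -1.1097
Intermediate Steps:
-890/(340 + 462) = -890/802 = -890*1/802 = -445/401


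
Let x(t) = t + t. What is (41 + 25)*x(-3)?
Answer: -396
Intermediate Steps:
x(t) = 2*t
(41 + 25)*x(-3) = (41 + 25)*(2*(-3)) = 66*(-6) = -396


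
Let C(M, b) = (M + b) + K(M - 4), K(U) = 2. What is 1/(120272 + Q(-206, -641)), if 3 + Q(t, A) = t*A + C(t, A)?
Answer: 1/251470 ≈ 3.9766e-6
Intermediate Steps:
C(M, b) = 2 + M + b (C(M, b) = (M + b) + 2 = 2 + M + b)
Q(t, A) = -1 + A + t + A*t (Q(t, A) = -3 + (t*A + (2 + t + A)) = -3 + (A*t + (2 + A + t)) = -3 + (2 + A + t + A*t) = -1 + A + t + A*t)
1/(120272 + Q(-206, -641)) = 1/(120272 + (-1 - 641 - 206 - 641*(-206))) = 1/(120272 + (-1 - 641 - 206 + 132046)) = 1/(120272 + 131198) = 1/251470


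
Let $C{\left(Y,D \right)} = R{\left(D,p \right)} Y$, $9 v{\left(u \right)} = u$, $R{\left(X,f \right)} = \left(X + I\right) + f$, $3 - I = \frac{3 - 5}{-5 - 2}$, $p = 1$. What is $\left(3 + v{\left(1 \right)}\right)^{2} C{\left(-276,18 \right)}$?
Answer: $- \frac{1566208}{27} \approx -58008.0$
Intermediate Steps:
$I = \frac{19}{7}$ ($I = 3 - \frac{3 - 5}{-5 - 2} = 3 - - \frac{2}{-7} = 3 - \left(-2\right) \left(- \frac{1}{7}\right) = 3 - \frac{2}{7} = \frac{19}{7} \approx 2.7143$)
$R{\left(X,f \right)} = \frac{19}{7} + X + f$ ($R{\left(X,f \right)} = \left(X + \frac{19}{7}\right) + f = \left(\frac{19}{7} + X\right) + f = \frac{19}{7} + X + f$)
$v{\left(u \right)} = \frac{u}{9}$
$C{\left(Y,D \right)} = Y \left(\frac{26}{7} + D\right)$ ($C{\left(Y,D \right)} = \left(\frac{19}{7} + D + 1\right) Y = \left(\frac{26}{7} + D\right) Y = Y \left(\frac{26}{7} + D\right)$)
$\left(3 + v{\left(1 \right)}\right)^{2} C{\left(-276,18 \right)} = \left(3 + \frac{1}{9} \cdot 1\right)^{2} \cdot \frac{1}{7} \left(-276\right) \left(26 + 7 \cdot 18\right) = \left(3 + \frac{1}{9}\right)^{2} \cdot \frac{1}{7} \left(-276\right) \left(26 + 126\right) = \left(\frac{28}{9}\right)^{2} \cdot \frac{1}{7} \left(-276\right) 152 = \frac{784}{81} \left(- \frac{41952}{7}\right) = - \frac{1566208}{27}$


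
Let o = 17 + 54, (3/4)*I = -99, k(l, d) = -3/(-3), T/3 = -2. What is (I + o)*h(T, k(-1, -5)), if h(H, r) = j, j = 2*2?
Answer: -244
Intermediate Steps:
T = -6 (T = 3*(-2) = -6)
k(l, d) = 1 (k(l, d) = -3*(-1/3) = 1)
j = 4
h(H, r) = 4
I = -132 (I = (4/3)*(-99) = -132)
o = 71
(I + o)*h(T, k(-1, -5)) = (-132 + 71)*4 = -61*4 = -244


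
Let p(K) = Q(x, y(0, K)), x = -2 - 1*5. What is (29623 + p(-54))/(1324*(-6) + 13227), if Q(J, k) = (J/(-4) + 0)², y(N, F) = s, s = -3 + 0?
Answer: 474017/84528 ≈ 5.6078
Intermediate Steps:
s = -3
x = -7 (x = -2 - 5 = -7)
y(N, F) = -3
Q(J, k) = J²/16 (Q(J, k) = (J*(-¼) + 0)² = (-J/4 + 0)² = (-J/4)² = J²/16)
p(K) = 49/16 (p(K) = (1/16)*(-7)² = (1/16)*49 = 49/16)
(29623 + p(-54))/(1324*(-6) + 13227) = (29623 + 49/16)/(1324*(-6) + 13227) = 474017/(16*(-7944 + 13227)) = (474017/16)/5283 = (474017/16)*(1/5283) = 474017/84528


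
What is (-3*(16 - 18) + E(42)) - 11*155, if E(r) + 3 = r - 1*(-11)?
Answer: -1649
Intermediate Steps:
E(r) = 8 + r (E(r) = -3 + (r - 1*(-11)) = -3 + (r + 11) = -3 + (11 + r) = 8 + r)
(-3*(16 - 18) + E(42)) - 11*155 = (-3*(16 - 18) + (8 + 42)) - 11*155 = (-3*(-2) + 50) - 1705 = (6 + 50) - 1705 = 56 - 1705 = -1649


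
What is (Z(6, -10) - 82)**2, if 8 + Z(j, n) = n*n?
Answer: 100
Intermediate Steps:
Z(j, n) = -8 + n**2 (Z(j, n) = -8 + n*n = -8 + n**2)
(Z(6, -10) - 82)**2 = ((-8 + (-10)**2) - 82)**2 = ((-8 + 100) - 82)**2 = (92 - 82)**2 = 10**2 = 100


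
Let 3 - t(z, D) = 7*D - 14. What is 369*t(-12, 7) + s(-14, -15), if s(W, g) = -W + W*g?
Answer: -11584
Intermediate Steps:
t(z, D) = 17 - 7*D (t(z, D) = 3 - (7*D - 14) = 3 - (-14 + 7*D) = 3 + (14 - 7*D) = 17 - 7*D)
369*t(-12, 7) + s(-14, -15) = 369*(17 - 7*7) - 14*(-1 - 15) = 369*(17 - 49) - 14*(-16) = 369*(-32) + 224 = -11808 + 224 = -11584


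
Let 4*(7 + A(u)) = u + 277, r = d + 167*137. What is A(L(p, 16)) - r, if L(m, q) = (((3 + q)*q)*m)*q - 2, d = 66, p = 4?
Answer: -72077/4 ≈ -18019.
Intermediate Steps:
L(m, q) = -2 + m*q²*(3 + q) (L(m, q) = ((q*(3 + q))*m)*q - 2 = (m*q*(3 + q))*q - 2 = m*q²*(3 + q) - 2 = -2 + m*q²*(3 + q))
r = 22945 (r = 66 + 167*137 = 66 + 22879 = 22945)
A(u) = 249/4 + u/4 (A(u) = -7 + (u + 277)/4 = -7 + (277 + u)/4 = -7 + (277/4 + u/4) = 249/4 + u/4)
A(L(p, 16)) - r = (249/4 + (-2 + 4*16³ + 3*4*16²)/4) - 1*22945 = (249/4 + (-2 + 4*4096 + 3*4*256)/4) - 22945 = (249/4 + (-2 + 16384 + 3072)/4) - 22945 = (249/4 + (¼)*19454) - 22945 = (249/4 + 9727/2) - 22945 = 19703/4 - 22945 = -72077/4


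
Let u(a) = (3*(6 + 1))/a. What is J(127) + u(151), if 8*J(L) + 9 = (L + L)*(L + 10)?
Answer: 5253307/1208 ≈ 4348.8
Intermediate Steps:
J(L) = -9/8 + L*(10 + L)/4 (J(L) = -9/8 + ((L + L)*(L + 10))/8 = -9/8 + ((2*L)*(10 + L))/8 = -9/8 + (2*L*(10 + L))/8 = -9/8 + L*(10 + L)/4)
u(a) = 21/a (u(a) = (3*7)/a = 21/a)
J(127) + u(151) = (-9/8 + (¼)*127² + (5/2)*127) + 21/151 = (-9/8 + (¼)*16129 + 635/2) + 21*(1/151) = (-9/8 + 16129/4 + 635/2) + 21/151 = 34789/8 + 21/151 = 5253307/1208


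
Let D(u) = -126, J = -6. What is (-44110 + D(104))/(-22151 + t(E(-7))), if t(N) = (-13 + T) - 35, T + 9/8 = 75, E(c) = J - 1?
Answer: 353888/177001 ≈ 1.9994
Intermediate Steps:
E(c) = -7 (E(c) = -6 - 1 = -7)
T = 591/8 (T = -9/8 + 75 = 591/8 ≈ 73.875)
t(N) = 207/8 (t(N) = (-13 + 591/8) - 35 = 487/8 - 35 = 207/8)
(-44110 + D(104))/(-22151 + t(E(-7))) = (-44110 - 126)/(-22151 + 207/8) = -44236/(-177001/8) = -44236*(-8/177001) = 353888/177001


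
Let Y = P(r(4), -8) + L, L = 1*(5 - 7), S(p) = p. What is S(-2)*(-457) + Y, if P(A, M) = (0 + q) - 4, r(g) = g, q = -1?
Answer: 907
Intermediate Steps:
P(A, M) = -5 (P(A, M) = (0 - 1) - 4 = -1 - 4 = -5)
L = -2 (L = 1*(-2) = -2)
Y = -7 (Y = -5 - 2 = -7)
S(-2)*(-457) + Y = -2*(-457) - 7 = 914 - 7 = 907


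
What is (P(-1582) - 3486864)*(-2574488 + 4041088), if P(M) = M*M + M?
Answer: -1445659885200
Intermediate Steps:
P(M) = M + M² (P(M) = M² + M = M + M²)
(P(-1582) - 3486864)*(-2574488 + 4041088) = (-1582*(1 - 1582) - 3486864)*(-2574488 + 4041088) = (-1582*(-1581) - 3486864)*1466600 = (2501142 - 3486864)*1466600 = -985722*1466600 = -1445659885200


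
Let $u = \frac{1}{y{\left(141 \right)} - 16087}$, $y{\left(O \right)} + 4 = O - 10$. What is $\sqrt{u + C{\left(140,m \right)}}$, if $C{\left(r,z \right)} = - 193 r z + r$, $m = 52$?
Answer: $\frac{i \sqrt{89464593963990}}{7980} \approx 1185.3 i$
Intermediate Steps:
$y{\left(O \right)} = -14 + O$ ($y{\left(O \right)} = -4 + \left(O - 10\right) = -4 + \left(-10 + O\right) = -14 + O$)
$C{\left(r,z \right)} = r - 193 r z$ ($C{\left(r,z \right)} = - 193 r z + r = r - 193 r z$)
$u = - \frac{1}{15960}$ ($u = \frac{1}{\left(-14 + 141\right) - 16087} = \frac{1}{127 - 16087} = \frac{1}{-15960} = - \frac{1}{15960} \approx -6.2657 \cdot 10^{-5}$)
$\sqrt{u + C{\left(140,m \right)}} = \sqrt{- \frac{1}{15960} + 140 \left(1 - 10036\right)} = \sqrt{- \frac{1}{15960} + 140 \left(-10035\right)} = \sqrt{- \frac{1}{15960} - 1404900} = \sqrt{- \frac{22422204001}{15960}} = \frac{i \sqrt{89464593963990}}{7980}$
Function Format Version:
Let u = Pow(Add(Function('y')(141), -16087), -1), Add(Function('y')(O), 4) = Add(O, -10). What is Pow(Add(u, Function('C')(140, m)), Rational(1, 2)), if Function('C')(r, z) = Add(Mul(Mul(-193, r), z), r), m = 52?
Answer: Mul(Rational(1, 7980), I, Pow(89464593963990, Rational(1, 2))) ≈ Mul(1185.3, I)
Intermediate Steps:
Function('y')(O) = Add(-14, O) (Function('y')(O) = Add(-4, Add(O, -10)) = Add(-4, Add(-10, O)) = Add(-14, O))
Function('C')(r, z) = Add(r, Mul(-193, r, z)) (Function('C')(r, z) = Add(Mul(-193, r, z), r) = Add(r, Mul(-193, r, z)))
u = Rational(-1, 15960) (u = Pow(Add(Add(-14, 141), -16087), -1) = Pow(Add(127, -16087), -1) = Pow(-15960, -1) = Rational(-1, 15960) ≈ -6.2657e-5)
Pow(Add(u, Function('C')(140, m)), Rational(1, 2)) = Pow(Add(Rational(-1, 15960), Mul(140, Add(1, Mul(-193, 52)))), Rational(1, 2)) = Pow(Add(Rational(-1, 15960), Mul(140, Add(1, -10036))), Rational(1, 2)) = Pow(Add(Rational(-1, 15960), Mul(140, -10035)), Rational(1, 2)) = Pow(Add(Rational(-1, 15960), -1404900), Rational(1, 2)) = Pow(Rational(-22422204001, 15960), Rational(1, 2)) = Mul(Rational(1, 7980), I, Pow(89464593963990, Rational(1, 2)))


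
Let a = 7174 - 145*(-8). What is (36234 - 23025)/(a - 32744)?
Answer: -13209/24410 ≈ -0.54113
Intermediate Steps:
a = 8334 (a = 7174 + 1160 = 8334)
(36234 - 23025)/(a - 32744) = (36234 - 23025)/(8334 - 32744) = 13209/(-24410) = 13209*(-1/24410) = -13209/24410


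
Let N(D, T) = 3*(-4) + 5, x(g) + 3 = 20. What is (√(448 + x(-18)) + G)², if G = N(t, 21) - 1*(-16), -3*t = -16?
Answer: (9 + √465)² ≈ 934.15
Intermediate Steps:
t = 16/3 (t = -⅓*(-16) = 16/3 ≈ 5.3333)
x(g) = 17 (x(g) = -3 + 20 = 17)
N(D, T) = -7 (N(D, T) = -12 + 5 = -7)
G = 9 (G = -7 - 1*(-16) = -7 + 16 = 9)
(√(448 + x(-18)) + G)² = (√(448 + 17) + 9)² = (√465 + 9)² = (9 + √465)²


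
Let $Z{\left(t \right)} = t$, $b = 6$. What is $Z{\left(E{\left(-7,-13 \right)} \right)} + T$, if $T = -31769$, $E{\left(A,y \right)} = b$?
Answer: $-31763$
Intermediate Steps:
$E{\left(A,y \right)} = 6$
$Z{\left(E{\left(-7,-13 \right)} \right)} + T = 6 - 31769 = -31763$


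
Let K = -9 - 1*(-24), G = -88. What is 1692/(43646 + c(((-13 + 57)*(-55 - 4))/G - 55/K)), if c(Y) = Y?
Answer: 10152/262031 ≈ 0.038743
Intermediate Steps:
K = 15 (K = -9 + 24 = 15)
1692/(43646 + c(((-13 + 57)*(-55 - 4))/G - 55/K)) = 1692/(43646 + (((-13 + 57)*(-55 - 4))/(-88) - 55/15)) = 1692/(43646 + ((44*(-59))*(-1/88) - 55*1/15)) = 1692/(43646 + (-2596*(-1/88) - 11/3)) = 1692/(43646 + (59/2 - 11/3)) = 1692/(43646 + 155/6) = 1692/(262031/6) = 1692*(6/262031) = 10152/262031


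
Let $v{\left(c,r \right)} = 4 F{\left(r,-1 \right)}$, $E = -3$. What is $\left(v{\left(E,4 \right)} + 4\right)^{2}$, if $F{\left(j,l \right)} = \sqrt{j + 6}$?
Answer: $176 + 32 \sqrt{10} \approx 277.19$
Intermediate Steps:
$F{\left(j,l \right)} = \sqrt{6 + j}$
$v{\left(c,r \right)} = 4 \sqrt{6 + r}$
$\left(v{\left(E,4 \right)} + 4\right)^{2} = \left(4 \sqrt{6 + 4} + 4\right)^{2} = \left(4 \sqrt{10} + 4\right)^{2} = \left(4 + 4 \sqrt{10}\right)^{2}$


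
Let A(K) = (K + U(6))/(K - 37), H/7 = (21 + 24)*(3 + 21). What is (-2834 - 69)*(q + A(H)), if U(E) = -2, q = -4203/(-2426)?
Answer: -145019007931/18250798 ≈ -7945.9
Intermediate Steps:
q = 4203/2426 (q = -4203*(-1/2426) = 4203/2426 ≈ 1.7325)
H = 7560 (H = 7*((21 + 24)*(3 + 21)) = 7*(45*24) = 7*1080 = 7560)
A(K) = (-2 + K)/(-37 + K) (A(K) = (K - 2)/(K - 37) = (-2 + K)/(-37 + K))
(-2834 - 69)*(q + A(H)) = (-2834 - 69)*(4203/2426 + (-2 + 7560)/(-37 + 7560)) = -2903*(4203/2426 + 7558/7523) = -2903*49954877/18250798 = -145019007931/18250798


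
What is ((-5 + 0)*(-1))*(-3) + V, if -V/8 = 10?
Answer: -95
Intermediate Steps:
V = -80 (V = -8*10 = -80)
((-5 + 0)*(-1))*(-3) + V = ((-5 + 0)*(-1))*(-3) - 80 = -5*(-1)*(-3) - 80 = 5*(-3) - 80 = -15 - 80 = -95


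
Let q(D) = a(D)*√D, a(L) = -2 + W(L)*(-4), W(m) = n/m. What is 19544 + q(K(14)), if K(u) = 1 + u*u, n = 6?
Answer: 19544 - 418*√197/197 ≈ 19514.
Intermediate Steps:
W(m) = 6/m
K(u) = 1 + u²
a(L) = -2 - 24/L (a(L) = -2 + (6/L)*(-4) = -2 - 24/L)
q(D) = √D*(-2 - 24/D) (q(D) = (-2 - 24/D)*√D = √D*(-2 - 24/D))
19544 + q(K(14)) = 19544 + 2*(-12 - (1 + 14²))/√(1 + 14²) = 19544 + 2*(-12 - (1 + 196))/√(1 + 196) = 19544 + 2*(-12 - 1*197)/√197 = 19544 + 2*(√197/197)*(-12 - 197) = 19544 + 2*(√197/197)*(-209) = 19544 - 418*√197/197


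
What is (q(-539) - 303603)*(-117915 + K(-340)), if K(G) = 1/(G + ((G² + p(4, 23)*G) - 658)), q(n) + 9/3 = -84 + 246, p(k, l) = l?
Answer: 636787324979646/17797 ≈ 3.5781e+10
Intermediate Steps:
q(n) = 159 (q(n) = -3 + (-84 + 246) = -3 + 162 = 159)
K(G) = 1/(-658 + G² + 24*G) (K(G) = 1/(G + ((G² + 23*G) - 658)) = 1/(G + (-658 + G² + 23*G)) = 1/(-658 + G² + 24*G))
(q(-539) - 303603)*(-117915 + K(-340)) = (159 - 303603)*(-117915 + 1/(-658 + (-340)² + 24*(-340))) = -303444*(-117915 + 1/(-658 + 115600 - 8160)) = -303444*(-117915 + 1/106782) = -303444*(-12591199529/106782) = 636787324979646/17797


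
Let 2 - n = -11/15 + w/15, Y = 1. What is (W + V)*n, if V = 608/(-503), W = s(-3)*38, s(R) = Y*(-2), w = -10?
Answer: -660212/2515 ≈ -262.51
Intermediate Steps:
s(R) = -2 (s(R) = 1*(-2) = -2)
W = -76 (W = -2*38 = -76)
V = -608/503 (V = 608*(-1/503) = -608/503 ≈ -1.2087)
n = 17/5 (n = 2 - (-11/15 - 10/15) = 2 - (-11*1/15 - 10*1/15) = 2 - (-11/15 - ⅔) = 2 - 1*(-7/5) = 2 + 7/5 = 17/5 ≈ 3.4000)
(W + V)*n = (-76 - 608/503)*(17/5) = -38836/503*17/5 = -660212/2515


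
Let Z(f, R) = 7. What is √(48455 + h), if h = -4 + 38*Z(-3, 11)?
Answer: 3*√5413 ≈ 220.72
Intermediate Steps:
h = 262 (h = -4 + 38*7 = -4 + 266 = 262)
√(48455 + h) = √(48455 + 262) = √48717 = 3*√5413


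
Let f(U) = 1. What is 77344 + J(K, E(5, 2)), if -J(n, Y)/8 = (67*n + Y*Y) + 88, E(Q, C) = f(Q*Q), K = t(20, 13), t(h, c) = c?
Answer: 69664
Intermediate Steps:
K = 13
E(Q, C) = 1
J(n, Y) = -704 - 536*n - 8*Y² (J(n, Y) = -8*((67*n + Y*Y) + 88) = -8*((67*n + Y²) + 88) = -8*((Y² + 67*n) + 88) = -8*(88 + Y² + 67*n) = -704 - 536*n - 8*Y²)
77344 + J(K, E(5, 2)) = 77344 + (-704 - 536*13 - 8*1²) = 77344 + (-704 - 6968 - 8*1) = 77344 + (-704 - 6968 - 8) = 77344 - 7680 = 69664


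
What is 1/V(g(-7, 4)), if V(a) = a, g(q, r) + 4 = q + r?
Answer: -1/7 ≈ -0.14286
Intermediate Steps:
g(q, r) = -4 + q + r (g(q, r) = -4 + (q + r) = -4 + q + r)
1/V(g(-7, 4)) = 1/(-4 - 7 + 4) = 1/(-7) = -1/7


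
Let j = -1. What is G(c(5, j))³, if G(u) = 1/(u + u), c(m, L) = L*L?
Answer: ⅛ ≈ 0.12500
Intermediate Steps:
c(m, L) = L²
G(u) = 1/(2*u)
G(c(5, j))³ = (1/(2*((-1)²)))³ = ((½)/1)³ = ((½)*1)³ = (½)³ = ⅛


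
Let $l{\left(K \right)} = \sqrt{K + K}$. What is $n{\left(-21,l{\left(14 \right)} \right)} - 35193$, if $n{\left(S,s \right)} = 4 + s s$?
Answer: $-35161$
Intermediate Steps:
$l{\left(K \right)} = \sqrt{2} \sqrt{K}$ ($l{\left(K \right)} = \sqrt{2 K} = \sqrt{2} \sqrt{K}$)
$n{\left(S,s \right)} = 4 + s^{2}$
$n{\left(-21,l{\left(14 \right)} \right)} - 35193 = \left(4 + \left(\sqrt{2} \sqrt{14}\right)^{2}\right) - 35193 = \left(4 + \left(2 \sqrt{7}\right)^{2}\right) - 35193 = \left(4 + 28\right) - 35193 = 32 - 35193 = -35161$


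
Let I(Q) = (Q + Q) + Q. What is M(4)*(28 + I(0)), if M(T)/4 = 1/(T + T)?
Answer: 14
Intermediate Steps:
M(T) = 2/T (M(T) = 4/(T + T) = 4/((2*T)) = 4*(1/(2*T)) = 2/T)
I(Q) = 3*Q (I(Q) = 2*Q + Q = 3*Q)
M(4)*(28 + I(0)) = (2/4)*(28 + 3*0) = (2*(¼))*(28 + 0) = (½)*28 = 14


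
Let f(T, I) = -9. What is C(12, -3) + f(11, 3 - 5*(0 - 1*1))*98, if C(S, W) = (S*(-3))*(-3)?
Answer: -774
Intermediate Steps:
C(S, W) = 9*S (C(S, W) = -3*S*(-3) = 9*S)
C(12, -3) + f(11, 3 - 5*(0 - 1*1))*98 = 9*12 - 9*98 = 108 - 882 = -774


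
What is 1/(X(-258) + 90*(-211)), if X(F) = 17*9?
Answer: -1/18837 ≈ -5.3087e-5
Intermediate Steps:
X(F) = 153
1/(X(-258) + 90*(-211)) = 1/(153 + 90*(-211)) = 1/(153 - 18990) = 1/(-18837) = -1/18837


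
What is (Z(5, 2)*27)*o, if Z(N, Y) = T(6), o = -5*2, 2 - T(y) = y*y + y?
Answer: 10800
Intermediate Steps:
T(y) = 2 - y - y² (T(y) = 2 - (y*y + y) = 2 - (y² + y) = 2 - (y + y²) = 2 + (-y - y²) = 2 - y - y²)
o = -10
Z(N, Y) = -40 (Z(N, Y) = 2 - 1*6 - 1*6² = 2 - 6 - 1*36 = 2 - 6 - 36 = -40)
(Z(5, 2)*27)*o = -40*27*(-10) = -1080*(-10) = 10800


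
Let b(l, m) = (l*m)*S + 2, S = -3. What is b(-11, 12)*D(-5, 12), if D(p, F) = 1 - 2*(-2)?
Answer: 1990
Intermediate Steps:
D(p, F) = 5 (D(p, F) = 1 + 4 = 5)
b(l, m) = 2 - 3*l*m (b(l, m) = (l*m)*(-3) + 2 = -3*l*m + 2 = 2 - 3*l*m)
b(-11, 12)*D(-5, 12) = (2 - 3*(-11)*12)*5 = (2 + 396)*5 = 398*5 = 1990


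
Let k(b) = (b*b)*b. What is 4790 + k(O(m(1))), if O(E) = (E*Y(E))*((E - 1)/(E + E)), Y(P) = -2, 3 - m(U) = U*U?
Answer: 4789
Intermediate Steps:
m(U) = 3 - U² (m(U) = 3 - U*U = 3 - U²)
O(E) = 1 - E (O(E) = (E*(-2))*((E - 1)/(E + E)) = (-2*E)*((-1 + E)/((2*E))) = (-2*E)*((-1 + E)*(1/(2*E))) = (-2*E)*((-1 + E)/(2*E)) = 1 - E)
k(b) = b³ (k(b) = b²*b = b³)
4790 + k(O(m(1))) = 4790 + (1 - (3 - 1*1²))³ = 4790 + (1 - (3 - 1*1))³ = 4790 + (1 - (3 - 1))³ = 4790 + (1 - 1*2)³ = 4790 + (1 - 2)³ = 4790 + (-1)³ = 4790 - 1 = 4789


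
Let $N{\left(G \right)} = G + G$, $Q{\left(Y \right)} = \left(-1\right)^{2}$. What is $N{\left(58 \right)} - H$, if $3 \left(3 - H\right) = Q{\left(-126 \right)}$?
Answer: $\frac{340}{3} \approx 113.33$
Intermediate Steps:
$Q{\left(Y \right)} = 1$
$H = \frac{8}{3}$ ($H = 3 - \frac{1}{3} = \frac{8}{3} \approx 2.6667$)
$N{\left(G \right)} = 2 G$
$N{\left(58 \right)} - H = 2 \cdot 58 - \frac{8}{3} = 116 - \frac{8}{3} = \frac{340}{3}$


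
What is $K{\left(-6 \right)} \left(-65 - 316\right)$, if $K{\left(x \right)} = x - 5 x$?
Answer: $-9144$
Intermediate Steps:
$K{\left(x \right)} = - 4 x$
$K{\left(-6 \right)} \left(-65 - 316\right) = \left(-4\right) \left(-6\right) \left(-65 - 316\right) = 24 \left(-381\right) = -9144$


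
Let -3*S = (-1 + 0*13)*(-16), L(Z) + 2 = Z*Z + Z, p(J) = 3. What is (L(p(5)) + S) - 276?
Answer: -814/3 ≈ -271.33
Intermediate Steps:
L(Z) = -2 + Z + Z² (L(Z) = -2 + (Z*Z + Z) = -2 + (Z² + Z) = -2 + (Z + Z²) = -2 + Z + Z²)
S = -16/3 (S = -(-1 + 0*13)*(-16)/3 = -(-1 + 0)*(-16)/3 = -(-1)*(-16)/3 = -⅓*16 = -16/3 ≈ -5.3333)
(L(p(5)) + S) - 276 = ((-2 + 3 + 3²) - 16/3) - 276 = ((-2 + 3 + 9) - 16/3) - 276 = (10 - 16/3) - 276 = 14/3 - 276 = -814/3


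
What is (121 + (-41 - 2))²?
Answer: 6084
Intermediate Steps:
(121 + (-41 - 2))² = (121 - 43)² = 78² = 6084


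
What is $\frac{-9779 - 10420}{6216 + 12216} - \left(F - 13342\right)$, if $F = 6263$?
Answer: $\frac{43486643}{6144} \approx 7077.9$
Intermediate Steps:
$\frac{-9779 - 10420}{6216 + 12216} - \left(F - 13342\right) = \frac{-9779 - 10420}{6216 + 12216} - \left(6263 - 13342\right) = - \frac{20199}{18432} - \left(6263 - 13342\right) = \left(-20199\right) \frac{1}{18432} - -7079 = - \frac{6733}{6144} + 7079 = \frac{43486643}{6144}$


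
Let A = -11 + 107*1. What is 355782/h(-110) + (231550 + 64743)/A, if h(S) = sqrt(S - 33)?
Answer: 296293/96 - 355782*I*sqrt(143)/143 ≈ 3086.4 - 29752.0*I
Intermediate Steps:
h(S) = sqrt(-33 + S)
A = 96 (A = -11 + 107 = 96)
355782/h(-110) + (231550 + 64743)/A = 355782/(sqrt(-33 - 110)) + (231550 + 64743)/96 = 355782/(sqrt(-143)) + 296293*(1/96) = 355782/((I*sqrt(143))) + 296293/96 = 355782*(-I*sqrt(143)/143) + 296293/96 = -355782*I*sqrt(143)/143 + 296293/96 = 296293/96 - 355782*I*sqrt(143)/143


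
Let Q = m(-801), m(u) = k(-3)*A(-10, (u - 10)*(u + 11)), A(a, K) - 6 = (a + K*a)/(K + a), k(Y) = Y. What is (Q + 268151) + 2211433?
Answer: 52954252187/21356 ≈ 2.4796e+6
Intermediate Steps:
A(a, K) = 6 + (a + K*a)/(K + a)
m(u) = -3*(-70 - 4*(-10 + u)*(11 + u))/(-10 + (-10 + u)*(11 + u)) (m(u) = -3*(6*((u - 10)*(u + 11)) + 7*(-10) + ((u - 10)*(u + 11))*(-10))/((u - 10)*(u + 11) - 10) = -3*(6*((-10 + u)*(11 + u)) - 70 + ((-10 + u)*(11 + u))*(-10))/((-10 + u)*(11 + u) - 10) = -3*(6*(-10 + u)*(11 + u) - 70 - 10*(-10 + u)*(11 + u))/(-10 + (-10 + u)*(11 + u)) = -3*(-70 - 4*(-10 + u)*(11 + u))/(-10 + (-10 + u)*(11 + u)))
Q = 256283/21356 (Q = 6*(-185 + 2*(-801) + 2*(-801)²)/(-120 - 801 + (-801)²) = 6*(-185 - 1602 + 2*641601)/(-120 - 801 + 641601) = 6*(-185 - 1602 + 1283202)/640680 = 6*(1/640680)*1281415 = 256283/21356 ≈ 12.001)
(Q + 268151) + 2211433 = (256283/21356 + 268151) + 2211433 = 5726889039/21356 + 2211433 = 52954252187/21356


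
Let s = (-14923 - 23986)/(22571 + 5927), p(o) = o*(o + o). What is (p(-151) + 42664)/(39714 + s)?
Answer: 2515404468/1131730663 ≈ 2.2226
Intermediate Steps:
p(o) = 2*o**2 (p(o) = o*(2*o) = 2*o**2)
s = -38909/28498 ≈ -1.3653
(p(-151) + 42664)/(39714 + s) = (2*(-151)**2 + 42664)/(39714 - 38909/28498) = (2*22801 + 42664)/(1131730663/28498) = (45602 + 42664)*(28498/1131730663) = 88266*(28498/1131730663) = 2515404468/1131730663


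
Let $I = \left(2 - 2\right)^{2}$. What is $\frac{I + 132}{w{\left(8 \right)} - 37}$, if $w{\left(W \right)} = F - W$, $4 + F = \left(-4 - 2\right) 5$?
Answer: $- \frac{132}{79} \approx -1.6709$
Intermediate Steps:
$F = -34$ ($F = -4 + \left(-4 - 2\right) 5 = -4 - 30 = -34$)
$I = 0$ ($I = 0^{2} = 0$)
$w{\left(W \right)} = -34 - W$
$\frac{I + 132}{w{\left(8 \right)} - 37} = \frac{0 + 132}{\left(-34 - 8\right) - 37} = \frac{1}{\left(-34 - 8\right) - 37} \cdot 132 = \frac{1}{-42 - 37} \cdot 132 = \frac{1}{-79} \cdot 132 = \left(- \frac{1}{79}\right) 132 = - \frac{132}{79}$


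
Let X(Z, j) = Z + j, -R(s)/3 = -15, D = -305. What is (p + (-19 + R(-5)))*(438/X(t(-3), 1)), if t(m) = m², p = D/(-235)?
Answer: 280977/235 ≈ 1195.6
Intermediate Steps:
p = 61/47 (p = -305/(-235) = -305*(-1/235) = 61/47 ≈ 1.2979)
R(s) = 45 (R(s) = -3*(-15) = 45)
(p + (-19 + R(-5)))*(438/X(t(-3), 1)) = (61/47 + (-19 + 45))*(438/((-3)² + 1)) = (61/47 + 26)*(438/(9 + 1)) = 1283*(438/10)/47 = 1283*(438*(⅒))/47 = (1283/47)*(219/5) = 280977/235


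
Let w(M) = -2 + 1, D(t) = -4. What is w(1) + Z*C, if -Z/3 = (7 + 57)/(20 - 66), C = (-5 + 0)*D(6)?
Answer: 1897/23 ≈ 82.478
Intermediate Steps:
w(M) = -1
C = 20 (C = (-5 + 0)*(-4) = -5*(-4) = 20)
Z = 96/23 (Z = -3*(7 + 57)/(20 - 66) = -192/(-46) = -192*(-1)/46 = -3*(-32/23) = 96/23 ≈ 4.1739)
w(1) + Z*C = -1 + (96/23)*20 = -1 + 1920/23 = 1897/23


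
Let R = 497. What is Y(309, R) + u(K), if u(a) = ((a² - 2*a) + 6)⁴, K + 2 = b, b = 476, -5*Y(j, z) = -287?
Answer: 12528467567618201977967/5 ≈ 2.5057e+21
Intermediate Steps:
Y(j, z) = 287/5 (Y(j, z) = -⅕*(-287) = 287/5)
K = 474 (K = -2 + 476 = 474)
u(a) = (6 + a² - 2*a)⁴
Y(309, R) + u(K) = 287/5 + (6 + 474² - 2*474)⁴ = 287/5 + (6 + 224676 - 948)⁴ = 287/5 + 223734⁴ = 287/5 + 2505693513523640395536 = 12528467567618201977967/5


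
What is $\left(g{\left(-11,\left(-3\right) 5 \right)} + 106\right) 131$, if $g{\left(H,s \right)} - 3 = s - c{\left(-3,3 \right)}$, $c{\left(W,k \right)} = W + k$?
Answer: $12314$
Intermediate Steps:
$g{\left(H,s \right)} = 3 + s$ ($g{\left(H,s \right)} = 3 + \left(s - \left(-3 + 3\right)\right) = 3 + \left(s - 0\right) = 3 + \left(s + 0\right) = 3 + s$)
$\left(g{\left(-11,\left(-3\right) 5 \right)} + 106\right) 131 = \left(\left(3 - 15\right) + 106\right) 131 = \left(-12 + 106\right) 131 = 94 \cdot 131 = 12314$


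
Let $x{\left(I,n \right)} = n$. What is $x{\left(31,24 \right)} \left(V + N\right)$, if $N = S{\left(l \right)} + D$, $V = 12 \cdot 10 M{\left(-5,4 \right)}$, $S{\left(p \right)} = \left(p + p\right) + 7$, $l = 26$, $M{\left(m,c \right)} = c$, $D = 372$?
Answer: $21864$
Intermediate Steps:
$S{\left(p \right)} = 7 + 2 p$ ($S{\left(p \right)} = 2 p + 7 = 7 + 2 p$)
$V = 480$ ($V = 12 \cdot 10 \cdot 4 = 120 \cdot 4 = 480$)
$N = 431$ ($N = \left(7 + 2 \cdot 26\right) + 372 = \left(7 + 52\right) + 372 = 59 + 372 = 431$)
$x{\left(31,24 \right)} \left(V + N\right) = 24 \left(480 + 431\right) = 24 \cdot 911 = 21864$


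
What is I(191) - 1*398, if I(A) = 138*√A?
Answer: -398 + 138*√191 ≈ 1509.2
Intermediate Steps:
I(191) - 1*398 = 138*√191 - 1*398 = 138*√191 - 398 = -398 + 138*√191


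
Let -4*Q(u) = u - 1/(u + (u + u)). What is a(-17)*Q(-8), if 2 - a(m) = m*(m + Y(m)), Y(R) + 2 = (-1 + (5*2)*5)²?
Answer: 483421/6 ≈ 80570.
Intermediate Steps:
Y(R) = 2399 (Y(R) = -2 + (-1 + (5*2)*5)² = -2 + (-1 + 10*5)² = -2 + (-1 + 50)² = -2 + 49² = -2 + 2401 = 2399)
Q(u) = -u/4 + 1/(12*u) (Q(u) = -(u - 1/(u + (u + u)))/4 = -(u - 1/(u + 2*u))/4 = -(u - 1/(3*u))/4 = -u/4 + 1/(12*u))
a(m) = 2 - m*(2399 + m) (a(m) = 2 - m*(m + 2399) = 2 - m*(2399 + m))
a(-17)*Q(-8) = (2 - 1*(-17)² - 2399*(-17))*(-¼*(-8) + (1/12)/(-8)) = (2 - 1*289 + 40783)*(2 + (1/12)*(-⅛)) = (2 - 289 + 40783)*(2 - 1/96) = 40496*(191/96) = 483421/6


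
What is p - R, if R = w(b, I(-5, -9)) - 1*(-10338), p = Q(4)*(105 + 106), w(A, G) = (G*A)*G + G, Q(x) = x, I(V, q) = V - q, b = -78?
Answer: -8250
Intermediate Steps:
w(A, G) = G + A*G² (w(A, G) = (A*G)*G + G = A*G² + G = G + A*G²)
p = 844 (p = 4*(105 + 106) = 4*211 = 844)
R = 9094 (R = (-5 - 1*(-9))*(1 - 78*(-5 - 1*(-9))) - 1*(-10338) = (-5 + 9)*(1 - 78*(-5 + 9)) + 10338 = 4*(1 - 78*4) + 10338 = 4*(1 - 312) + 10338 = 4*(-311) + 10338 = -1244 + 10338 = 9094)
p - R = 844 - 1*9094 = 844 - 9094 = -8250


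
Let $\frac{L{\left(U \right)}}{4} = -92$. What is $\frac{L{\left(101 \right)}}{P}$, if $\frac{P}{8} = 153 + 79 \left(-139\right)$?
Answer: $\frac{23}{5414} \approx 0.0042482$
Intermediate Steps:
$L{\left(U \right)} = -368$ ($L{\left(U \right)} = 4 \left(-92\right) = -368$)
$P = -86624$ ($P = 8 \left(153 + 79 \left(-139\right)\right) = 8 \left(153 - 10981\right) = 8 \left(-10828\right) = -86624$)
$\frac{L{\left(101 \right)}}{P} = - \frac{368}{-86624} = \left(-368\right) \left(- \frac{1}{86624}\right) = \frac{23}{5414}$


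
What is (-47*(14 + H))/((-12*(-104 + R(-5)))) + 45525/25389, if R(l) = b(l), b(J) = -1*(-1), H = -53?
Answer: 11422993/3486756 ≈ 3.2761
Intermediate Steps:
b(J) = 1
R(l) = 1
(-47*(14 + H))/((-12*(-104 + R(-5)))) + 45525/25389 = (-47*(14 - 53))/((-12*(-104 + 1))) + 45525/25389 = (-47*(-39))/((-12*(-103))) + 45525*(1/25389) = 1833/1236 + 15175/8463 = 1833*(1/1236) + 15175/8463 = 611/412 + 15175/8463 = 11422993/3486756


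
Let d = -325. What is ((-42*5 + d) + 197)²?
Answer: 114244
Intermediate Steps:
((-42*5 + d) + 197)² = ((-42*5 - 325) + 197)² = ((-210 - 325) + 197)² = (-535 + 197)² = (-338)² = 114244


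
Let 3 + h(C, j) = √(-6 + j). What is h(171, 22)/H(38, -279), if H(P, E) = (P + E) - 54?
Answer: -1/295 ≈ -0.0033898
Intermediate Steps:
h(C, j) = -3 + √(-6 + j)
H(P, E) = -54 + E + P (H(P, E) = (E + P) - 54 = -54 + E + P)
h(171, 22)/H(38, -279) = (-3 + √(-6 + 22))/(-54 - 279 + 38) = (-3 + √16)/(-295) = (-3 + 4)*(-1/295) = 1*(-1/295) = -1/295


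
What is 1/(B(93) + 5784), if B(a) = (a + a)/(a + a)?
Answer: 1/5785 ≈ 0.00017286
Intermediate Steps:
B(a) = 1 (B(a) = (2*a)/((2*a)) = (2*a)*(1/(2*a)) = 1)
1/(B(93) + 5784) = 1/(1 + 5784) = 1/5785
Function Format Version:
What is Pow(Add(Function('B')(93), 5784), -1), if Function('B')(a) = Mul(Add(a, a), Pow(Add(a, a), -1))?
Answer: Rational(1, 5785) ≈ 0.00017286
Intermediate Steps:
Function('B')(a) = 1 (Function('B')(a) = Mul(Mul(2, a), Pow(Mul(2, a), -1)) = Mul(Mul(2, a), Mul(Rational(1, 2), Pow(a, -1))) = 1)
Pow(Add(Function('B')(93), 5784), -1) = Pow(Add(1, 5784), -1) = Pow(5785, -1) = Rational(1, 5785)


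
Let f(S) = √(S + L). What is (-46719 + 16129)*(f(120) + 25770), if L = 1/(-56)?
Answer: -788304300 - 2185*√94066/2 ≈ -7.8864e+8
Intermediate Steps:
L = -1/56 ≈ -0.017857
f(S) = √(-1/56 + S) (f(S) = √(S - 1/56) = √(-1/56 + S))
(-46719 + 16129)*(f(120) + 25770) = (-46719 + 16129)*(√(-14 + 784*120)/28 + 25770) = -30590*(√(-14 + 94080)/28 + 25770) = -30590*(√94066/28 + 25770) = -30590*(25770 + √94066/28) = -788304300 - 2185*√94066/2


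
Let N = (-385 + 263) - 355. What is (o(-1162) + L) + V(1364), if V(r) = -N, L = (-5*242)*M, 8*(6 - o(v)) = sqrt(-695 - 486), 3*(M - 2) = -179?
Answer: 210779/3 - I*sqrt(1181)/8 ≈ 70260.0 - 4.2957*I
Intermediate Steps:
M = -173/3 (M = 2 + (1/3)*(-179) = 2 - 179/3 = -173/3 ≈ -57.667)
N = -477 (N = -122 - 355 = -477)
o(v) = 6 - I*sqrt(1181)/8 (o(v) = 6 - sqrt(-695 - 486)/8 = 6 - I*sqrt(1181)/8)
L = 209330/3 (L = -5*242*(-173/3) = -1210*(-173/3) = 209330/3 ≈ 69777.)
V(r) = 477 (V(r) = -1*(-477) = 477)
(o(-1162) + L) + V(1364) = ((6 - I*sqrt(1181)/8) + 209330/3) + 477 = (209348/3 - I*sqrt(1181)/8) + 477 = 210779/3 - I*sqrt(1181)/8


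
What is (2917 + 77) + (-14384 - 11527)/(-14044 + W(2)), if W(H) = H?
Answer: 42067659/14042 ≈ 2995.8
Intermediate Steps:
(2917 + 77) + (-14384 - 11527)/(-14044 + W(2)) = (2917 + 77) + (-14384 - 11527)/(-14044 + 2) = 2994 - 25911/(-14042) = 2994 - 25911*(-1/14042) = 2994 + 25911/14042 = 42067659/14042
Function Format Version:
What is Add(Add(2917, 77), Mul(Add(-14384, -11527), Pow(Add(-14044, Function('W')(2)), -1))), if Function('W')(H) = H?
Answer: Rational(42067659, 14042) ≈ 2995.8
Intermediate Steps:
Add(Add(2917, 77), Mul(Add(-14384, -11527), Pow(Add(-14044, Function('W')(2)), -1))) = Add(Add(2917, 77), Mul(Add(-14384, -11527), Pow(Add(-14044, 2), -1))) = Add(2994, Mul(-25911, Pow(-14042, -1))) = Add(2994, Mul(-25911, Rational(-1, 14042))) = Add(2994, Rational(25911, 14042)) = Rational(42067659, 14042)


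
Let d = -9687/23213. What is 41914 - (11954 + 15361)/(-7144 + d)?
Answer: 6951792612221/165843359 ≈ 41918.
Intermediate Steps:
d = -9687/23213 (d = -9687*1/23213 = -9687/23213 ≈ -0.41731)
41914 - (11954 + 15361)/(-7144 + d) = 41914 - (11954 + 15361)/(-7144 - 9687/23213) = 41914 - 27315/(-165843359/23213) = 41914 - 27315*(-23213)/165843359 = 41914 - 1*(-634063095/165843359) = 41914 + 634063095/165843359 = 6951792612221/165843359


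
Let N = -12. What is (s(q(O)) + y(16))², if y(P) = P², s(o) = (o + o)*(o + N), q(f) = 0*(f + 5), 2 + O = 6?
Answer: 65536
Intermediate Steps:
O = 4 (O = -2 + 6 = 4)
q(f) = 0 (q(f) = 0*(5 + f) = 0)
s(o) = 2*o*(-12 + o) (s(o) = (o + o)*(o - 12) = (2*o)*(-12 + o) = 2*o*(-12 + o))
(s(q(O)) + y(16))² = (2*0*(-12 + 0) + 16²)² = (2*0*(-12) + 256)² = (0 + 256)² = 256² = 65536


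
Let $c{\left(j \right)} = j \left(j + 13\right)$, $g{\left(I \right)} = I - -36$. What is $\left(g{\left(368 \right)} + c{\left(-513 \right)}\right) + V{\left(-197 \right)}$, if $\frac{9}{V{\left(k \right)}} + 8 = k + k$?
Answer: $\frac{34425133}{134} \approx 2.569 \cdot 10^{5}$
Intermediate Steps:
$g{\left(I \right)} = 36 + I$ ($g{\left(I \right)} = I + 36 = 36 + I$)
$c{\left(j \right)} = j \left(13 + j\right)$
$V{\left(k \right)} = \frac{9}{-8 + 2 k}$ ($V{\left(k \right)} = \frac{9}{-8 + \left(k + k\right)} = \frac{9}{-8 + 2 k}$)
$\left(g{\left(368 \right)} + c{\left(-513 \right)}\right) + V{\left(-197 \right)} = \left(\left(36 + 368\right) - 513 \left(13 - 513\right)\right) + \frac{9}{2 \left(-4 - 197\right)} = \left(404 - -256500\right) + \frac{9}{2 \left(-201\right)} = \left(404 + 256500\right) + \frac{9}{2} \left(- \frac{1}{201}\right) = 256904 - \frac{3}{134} = \frac{34425133}{134}$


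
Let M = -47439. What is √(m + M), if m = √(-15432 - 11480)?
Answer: √(-47439 + 116*I*√2) ≈ 0.3766 + 217.81*I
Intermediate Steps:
m = 116*I*√2 (m = √(-26912) = 116*I*√2 ≈ 164.05*I)
√(m + M) = √(116*I*√2 - 47439) = √(-47439 + 116*I*√2)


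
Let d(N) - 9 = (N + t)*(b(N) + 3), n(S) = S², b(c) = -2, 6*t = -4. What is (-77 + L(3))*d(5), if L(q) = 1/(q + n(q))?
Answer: -9230/9 ≈ -1025.6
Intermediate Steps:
t = -⅔ (t = (⅙)*(-4) = -⅔ ≈ -0.66667)
L(q) = 1/(q + q²)
d(N) = 25/3 + N (d(N) = 9 + (N - ⅔)*(-2 + 3) = 9 + (-⅔ + N)*1 = 9 + (-⅔ + N) = 25/3 + N)
(-77 + L(3))*d(5) = (-77 + 1/(3*(1 + 3)))*(25/3 + 5) = (-77 + (⅓)/4)*(40/3) = (-77 + (⅓)*(¼))*(40/3) = (-77 + 1/12)*(40/3) = -923/12*40/3 = -9230/9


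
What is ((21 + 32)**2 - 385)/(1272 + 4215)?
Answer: 808/1829 ≈ 0.44177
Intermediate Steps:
((21 + 32)**2 - 385)/(1272 + 4215) = (53**2 - 385)/5487 = (2809 - 385)*(1/5487) = 2424*(1/5487) = 808/1829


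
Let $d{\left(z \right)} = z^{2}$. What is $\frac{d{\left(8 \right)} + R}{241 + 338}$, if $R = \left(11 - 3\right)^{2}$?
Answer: $\frac{128}{579} \approx 0.22107$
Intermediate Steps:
$R = 64$ ($R = \left(11 - 3\right)^{2} = 8^{2} = 64$)
$\frac{d{\left(8 \right)} + R}{241 + 338} = \frac{8^{2} + 64}{241 + 338} = \frac{64 + 64}{579} = 128 \cdot \frac{1}{579} = \frac{128}{579}$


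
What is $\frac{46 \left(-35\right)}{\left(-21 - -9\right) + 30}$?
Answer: $- \frac{805}{9} \approx -89.444$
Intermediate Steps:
$\frac{46 \left(-35\right)}{\left(-21 - -9\right) + 30} = - \frac{1610}{\left(-21 + 9\right) + 30} = - \frac{1610}{-12 + 30} = - \frac{1610}{18} = \left(-1610\right) \frac{1}{18} = - \frac{805}{9}$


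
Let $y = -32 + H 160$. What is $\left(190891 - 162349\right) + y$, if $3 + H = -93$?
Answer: $13150$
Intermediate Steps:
$H = -96$ ($H = -3 - 93 = -96$)
$y = -15392$ ($y = -32 - 15360 = -15392$)
$\left(190891 - 162349\right) + y = \left(190891 - 162349\right) - 15392 = 28542 - 15392 = 13150$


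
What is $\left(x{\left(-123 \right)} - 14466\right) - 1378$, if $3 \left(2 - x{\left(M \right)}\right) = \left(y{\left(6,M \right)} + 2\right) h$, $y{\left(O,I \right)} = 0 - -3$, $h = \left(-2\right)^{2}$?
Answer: $- \frac{47546}{3} \approx -15849.0$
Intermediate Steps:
$h = 4$
$y{\left(O,I \right)} = 3$ ($y{\left(O,I \right)} = 0 + 3 = 3$)
$x{\left(M \right)} = - \frac{14}{3}$ ($x{\left(M \right)} = 2 - \frac{\left(3 + 2\right) 4}{3} = 2 - \frac{5 \cdot 4}{3} = 2 - \frac{20}{3} = - \frac{14}{3}$)
$\left(x{\left(-123 \right)} - 14466\right) - 1378 = \left(- \frac{14}{3} - 14466\right) - 1378 = - \frac{43412}{3} - 1378 = - \frac{47546}{3}$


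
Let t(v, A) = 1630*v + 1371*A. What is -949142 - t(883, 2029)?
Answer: -5170191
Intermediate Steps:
t(v, A) = 1371*A + 1630*v
-949142 - t(883, 2029) = -949142 - (1371*2029 + 1630*883) = -949142 - (2781759 + 1439290) = -949142 - 1*4221049 = -949142 - 4221049 = -5170191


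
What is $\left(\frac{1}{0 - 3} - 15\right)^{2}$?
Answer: $\frac{2116}{9} \approx 235.11$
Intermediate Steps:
$\left(\frac{1}{0 - 3} - 15\right)^{2} = \left(\frac{1}{-3} - 15\right)^{2} = \left(- \frac{1}{3} - 15\right)^{2} = \left(- \frac{46}{3}\right)^{2} = \frac{2116}{9}$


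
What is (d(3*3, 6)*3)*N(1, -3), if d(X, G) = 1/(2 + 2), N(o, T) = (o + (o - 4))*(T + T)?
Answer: 9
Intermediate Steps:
N(o, T) = 2*T*(-4 + 2*o) (N(o, T) = (o + (-4 + o))*(2*T) = (-4 + 2*o)*(2*T) = 2*T*(-4 + 2*o))
d(X, G) = ¼ (d(X, G) = 1/4 = ¼)
(d(3*3, 6)*3)*N(1, -3) = ((¼)*3)*(4*(-3)*(-2 + 1)) = 3*(4*(-3)*(-1))/4 = (¾)*12 = 9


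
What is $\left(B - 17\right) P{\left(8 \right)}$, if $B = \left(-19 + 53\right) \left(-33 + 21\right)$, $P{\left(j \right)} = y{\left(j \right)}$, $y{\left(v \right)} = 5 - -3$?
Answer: $-3400$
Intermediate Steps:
$y{\left(v \right)} = 8$ ($y{\left(v \right)} = 5 + 3 = 8$)
$P{\left(j \right)} = 8$
$B = -408$ ($B = 34 \left(-12\right) = -408$)
$\left(B - 17\right) P{\left(8 \right)} = \left(-408 - 17\right) 8 = \left(-425\right) 8 = -3400$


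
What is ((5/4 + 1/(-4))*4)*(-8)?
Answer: -32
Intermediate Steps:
((5/4 + 1/(-4))*4)*(-8) = ((5*(1/4) + 1*(-1/4))*4)*(-8) = ((5/4 - 1/4)*4)*(-8) = (1*4)*(-8) = 4*(-8) = -32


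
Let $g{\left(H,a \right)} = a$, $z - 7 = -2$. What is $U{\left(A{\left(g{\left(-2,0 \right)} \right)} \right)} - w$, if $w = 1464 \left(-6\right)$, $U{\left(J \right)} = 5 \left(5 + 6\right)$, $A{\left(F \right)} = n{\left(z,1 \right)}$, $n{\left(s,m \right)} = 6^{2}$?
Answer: $8839$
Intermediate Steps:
$z = 5$ ($z = 7 - 2 = 5$)
$n{\left(s,m \right)} = 36$
$A{\left(F \right)} = 36$
$U{\left(J \right)} = 55$ ($U{\left(J \right)} = 5 \cdot 11 = 55$)
$w = -8784$
$U{\left(A{\left(g{\left(-2,0 \right)} \right)} \right)} - w = 55 - -8784 = 55 + 8784 = 8839$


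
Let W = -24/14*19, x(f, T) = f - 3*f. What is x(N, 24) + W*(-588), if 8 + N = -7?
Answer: 19182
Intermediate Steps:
N = -15 (N = -8 - 7 = -15)
x(f, T) = -2*f
W = -228/7 (W = -24*1/14*19 = -12/7*19 = -228/7 ≈ -32.571)
x(N, 24) + W*(-588) = -2*(-15) - 228/7*(-588) = 30 + 19152 = 19182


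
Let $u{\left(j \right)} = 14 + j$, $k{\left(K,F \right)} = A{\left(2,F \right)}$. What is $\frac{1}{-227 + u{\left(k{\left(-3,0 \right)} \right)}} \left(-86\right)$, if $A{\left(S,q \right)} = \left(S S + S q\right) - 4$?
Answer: $\frac{86}{213} \approx 0.40376$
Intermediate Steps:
$A{\left(S,q \right)} = -4 + S^{2} + S q$ ($A{\left(S,q \right)} = \left(S^{2} + S q\right) - 4 = -4 + S^{2} + S q$)
$k{\left(K,F \right)} = 2 F$ ($k{\left(K,F \right)} = -4 + 2^{2} + 2 F = -4 + 4 + 2 F = 2 F$)
$\frac{1}{-227 + u{\left(k{\left(-3,0 \right)} \right)}} \left(-86\right) = \frac{1}{-227 + \left(14 + 2 \cdot 0\right)} \left(-86\right) = \frac{1}{-227 + \left(14 + 0\right)} \left(-86\right) = \frac{1}{-227 + 14} \left(-86\right) = \frac{1}{-213} \left(-86\right) = \left(- \frac{1}{213}\right) \left(-86\right) = \frac{86}{213}$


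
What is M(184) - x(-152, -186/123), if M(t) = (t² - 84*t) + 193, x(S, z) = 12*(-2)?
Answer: 18617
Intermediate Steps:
x(S, z) = -24
M(t) = 193 + t² - 84*t
M(184) - x(-152, -186/123) = (193 + 184² - 84*184) - 1*(-24) = (193 + 33856 - 15456) + 24 = 18593 + 24 = 18617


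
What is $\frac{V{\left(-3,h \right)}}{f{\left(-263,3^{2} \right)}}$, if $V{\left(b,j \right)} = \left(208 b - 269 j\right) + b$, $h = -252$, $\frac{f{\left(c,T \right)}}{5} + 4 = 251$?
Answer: $\frac{67161}{1235} \approx 54.381$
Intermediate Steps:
$f{\left(c,T \right)} = 1235$ ($f{\left(c,T \right)} = -20 + 5 \cdot 251 = -20 + 1255 = 1235$)
$V{\left(b,j \right)} = - 269 j + 209 b$ ($V{\left(b,j \right)} = \left(- 269 j + 208 b\right) + b = - 269 j + 209 b$)
$\frac{V{\left(-3,h \right)}}{f{\left(-263,3^{2} \right)}} = \frac{\left(-269\right) \left(-252\right) + 209 \left(-3\right)}{1235} = \left(67788 - 627\right) \frac{1}{1235} = 67161 \cdot \frac{1}{1235} = \frac{67161}{1235}$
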